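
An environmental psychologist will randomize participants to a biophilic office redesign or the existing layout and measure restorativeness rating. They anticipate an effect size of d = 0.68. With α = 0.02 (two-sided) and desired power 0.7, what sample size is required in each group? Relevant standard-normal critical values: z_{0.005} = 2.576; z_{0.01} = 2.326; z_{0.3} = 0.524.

n = 36 per group

For two independent groups with equal n: n = 2·((z_{α/2} + z_β) / d)².
z_{α/2} + z_β = 2.326 + 0.524 = 2.850.
n = 2 × (2.850 / 0.68)² = 2 × 4.191² = 2 × 17.57 = 35.1.
Round up to the next whole participant.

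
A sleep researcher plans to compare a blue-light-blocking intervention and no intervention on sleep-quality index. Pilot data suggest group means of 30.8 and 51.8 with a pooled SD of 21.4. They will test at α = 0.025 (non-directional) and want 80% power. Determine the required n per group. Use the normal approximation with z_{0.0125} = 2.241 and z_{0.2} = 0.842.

n = 20 per group

Cohen's d = |M₁ − M₂| / SD_pooled = |30.8 − 51.8| / 21.4 = 21.0 / 21.4 = 0.981.
For two independent groups with equal n: n = 2·((z_{α/2} + z_β) / d)².
z_{α/2} + z_β = 2.241 + 0.842 = 3.083.
n = 2 × (3.083 / 0.981)² = 2 × 3.143² = 2 × 9.88 = 19.8.
Round up to the next whole participant.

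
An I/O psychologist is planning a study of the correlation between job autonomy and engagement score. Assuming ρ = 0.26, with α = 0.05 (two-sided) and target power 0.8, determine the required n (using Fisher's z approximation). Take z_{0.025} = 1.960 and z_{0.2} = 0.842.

Fisher's z: C = ½·ln((1+r)/(1−r)) = ½·ln(1.7027) = 0.2661.
n = ((z_{α/2} + z_β)/C)² + 3.
(1.960 + 0.842) / 0.2661 = 2.802 / 0.2661 = 10.530.
n = 10.530² + 3 = 110.88 + 3 = 113.9.
Round up.

n = 114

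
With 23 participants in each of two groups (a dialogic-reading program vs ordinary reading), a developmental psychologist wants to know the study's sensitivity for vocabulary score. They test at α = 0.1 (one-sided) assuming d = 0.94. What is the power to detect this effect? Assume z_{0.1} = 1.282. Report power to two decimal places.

power ≈ 0.97

For two equal groups, power = Φ(d·√(n/2) − z_{α}).
d·√(n/2) = 0.94 × √(23/2) = 0.94 × 3.391 = 3.188.
z_β = 3.188 − 1.282 = 1.906.
Power = Φ(1.906) = 0.972.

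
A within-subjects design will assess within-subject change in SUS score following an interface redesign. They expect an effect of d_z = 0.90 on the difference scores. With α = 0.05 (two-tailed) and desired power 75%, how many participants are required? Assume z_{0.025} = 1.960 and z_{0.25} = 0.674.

n = 9 pairs

For a paired (one-sample on differences) test: n = ((z_{α/2} + z_β) / d)².
z_{α/2} + z_β = 1.960 + 0.674 = 2.634.
n = (2.634 / 0.90)² = 2.927² = 8.57.
Round up.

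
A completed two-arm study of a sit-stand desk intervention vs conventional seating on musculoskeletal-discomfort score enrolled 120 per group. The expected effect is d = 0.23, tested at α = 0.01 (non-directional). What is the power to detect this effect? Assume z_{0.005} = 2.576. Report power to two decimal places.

power ≈ 0.21

For two equal groups, power = Φ(d·√(n/2) − z_{α/2}).
d·√(n/2) = 0.23 × √(120/2) = 0.23 × 7.746 = 1.782.
z_β = 1.782 − 2.576 = -0.794.
Power = Φ(-0.794) = 0.213.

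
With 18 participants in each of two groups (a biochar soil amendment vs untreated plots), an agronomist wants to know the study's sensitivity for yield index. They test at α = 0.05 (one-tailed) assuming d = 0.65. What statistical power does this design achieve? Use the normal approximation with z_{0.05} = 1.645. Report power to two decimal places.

For two equal groups, power = Φ(d·√(n/2) − z_{α}).
d·√(n/2) = 0.65 × √(18/2) = 0.65 × 3.000 = 1.950.
z_β = 1.950 − 1.645 = 0.305.
Power = Φ(0.305) = 0.620.

power ≈ 0.62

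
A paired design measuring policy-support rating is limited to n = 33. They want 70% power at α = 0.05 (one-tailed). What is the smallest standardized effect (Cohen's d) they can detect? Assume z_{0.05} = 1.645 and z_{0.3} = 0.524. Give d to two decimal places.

d_min ≈ 0.38

For a single sample (or paired design) of n = 33: d_min = (z_{α} + z_β)/√n.
z-sum = 1.645 + 0.524 = 2.169.
d_min = 2.169 / √33 = 2.169 / 5.745 = 0.378.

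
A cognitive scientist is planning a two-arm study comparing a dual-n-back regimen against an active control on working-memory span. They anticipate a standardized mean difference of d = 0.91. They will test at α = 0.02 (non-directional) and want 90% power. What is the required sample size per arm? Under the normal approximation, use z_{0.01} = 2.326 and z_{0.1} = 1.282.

n = 32 per group

For two independent groups with equal n: n = 2·((z_{α/2} + z_β) / d)².
z_{α/2} + z_β = 2.326 + 1.282 = 3.608.
n = 2 × (3.608 / 0.91)² = 2 × 3.965² = 2 × 15.72 = 31.4.
Round up to the next whole participant.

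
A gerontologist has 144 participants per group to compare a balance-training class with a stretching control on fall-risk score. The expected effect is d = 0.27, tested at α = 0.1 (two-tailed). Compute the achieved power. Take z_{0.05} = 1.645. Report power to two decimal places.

For two equal groups, power = Φ(d·√(n/2) − z_{α/2}).
d·√(n/2) = 0.27 × √(144/2) = 0.27 × 8.485 = 2.291.
z_β = 2.291 − 1.645 = 0.646.
Power = Φ(0.646) = 0.741.

power ≈ 0.74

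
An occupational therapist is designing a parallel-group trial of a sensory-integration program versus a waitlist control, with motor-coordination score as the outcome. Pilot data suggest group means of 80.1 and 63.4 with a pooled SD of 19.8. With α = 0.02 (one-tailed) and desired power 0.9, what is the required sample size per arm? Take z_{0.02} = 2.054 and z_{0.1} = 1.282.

n = 32 per group

Cohen's d = |M₁ − M₂| / SD_pooled = |80.1 − 63.4| / 19.8 = 16.7 / 19.8 = 0.843.
For two independent groups with equal n: n = 2·((z_{α} + z_β) / d)².
z_{α} + z_β = 2.054 + 1.282 = 3.336.
n = 2 × (3.336 / 0.843)² = 2 × 3.957² = 2 × 15.66 = 31.3.
Round up to the next whole participant.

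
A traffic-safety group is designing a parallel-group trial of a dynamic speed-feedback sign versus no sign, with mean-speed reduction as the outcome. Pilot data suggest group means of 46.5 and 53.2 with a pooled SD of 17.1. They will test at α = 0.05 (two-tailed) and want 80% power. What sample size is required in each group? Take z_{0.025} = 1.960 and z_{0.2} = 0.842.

n = 103 per group

Cohen's d = |M₁ − M₂| / SD_pooled = |46.5 − 53.2| / 17.1 = 6.7 / 17.1 = 0.392.
For two independent groups with equal n: n = 2·((z_{α/2} + z_β) / d)².
z_{α/2} + z_β = 1.960 + 0.842 = 2.802.
n = 2 × (2.802 / 0.392)² = 2 × 7.148² = 2 × 51.09 = 102.2.
Round up to the next whole participant.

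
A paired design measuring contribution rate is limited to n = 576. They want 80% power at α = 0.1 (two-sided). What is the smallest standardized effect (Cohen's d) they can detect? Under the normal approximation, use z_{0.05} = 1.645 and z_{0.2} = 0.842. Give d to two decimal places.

For a single sample (or paired design) of n = 576: d_min = (z_{α/2} + z_β)/√n.
z-sum = 1.645 + 0.842 = 2.487.
d_min = 2.487 / √576 = 2.487 / 24.000 = 0.104.

d_min ≈ 0.10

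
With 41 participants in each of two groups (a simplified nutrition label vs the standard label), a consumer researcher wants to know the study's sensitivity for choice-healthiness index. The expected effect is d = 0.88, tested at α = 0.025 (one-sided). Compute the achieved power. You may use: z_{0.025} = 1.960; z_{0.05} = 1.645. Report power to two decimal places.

power ≈ 0.98

For two equal groups, power = Φ(d·√(n/2) − z_{α}).
d·√(n/2) = 0.88 × √(41/2) = 0.88 × 4.528 = 3.984.
z_β = 3.984 − 1.960 = 2.024.
Power = Φ(2.024) = 0.979.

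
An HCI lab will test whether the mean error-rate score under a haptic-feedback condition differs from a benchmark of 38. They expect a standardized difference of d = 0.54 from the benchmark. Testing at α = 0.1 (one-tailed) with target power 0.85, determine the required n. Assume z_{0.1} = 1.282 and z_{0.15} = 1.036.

For a one-sample test: n = ((z_{α} + z_β) / d)².
z_{α} + z_β = 1.282 + 1.036 = 2.318.
n = (2.318 / 0.54)² = 4.293² = 18.43.
Round up.

n = 19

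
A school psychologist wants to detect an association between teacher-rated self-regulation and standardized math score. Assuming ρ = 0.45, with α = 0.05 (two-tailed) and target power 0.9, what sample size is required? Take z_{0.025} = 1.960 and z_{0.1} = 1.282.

n = 48

Fisher's z: C = ½·ln((1+r)/(1−r)) = ½·ln(2.6364) = 0.4847.
n = ((z_{α/2} + z_β)/C)² + 3.
(1.960 + 1.282) / 0.4847 = 3.242 / 0.4847 = 6.689.
n = 6.689² + 3 = 44.74 + 3 = 47.7.
Round up.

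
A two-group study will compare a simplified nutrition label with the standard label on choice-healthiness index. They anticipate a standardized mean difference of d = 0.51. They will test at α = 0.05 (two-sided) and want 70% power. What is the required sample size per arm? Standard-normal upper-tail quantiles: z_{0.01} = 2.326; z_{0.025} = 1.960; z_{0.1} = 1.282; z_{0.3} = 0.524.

n = 48 per group

For two independent groups with equal n: n = 2·((z_{α/2} + z_β) / d)².
z_{α/2} + z_β = 1.960 + 0.524 = 2.484.
n = 2 × (2.484 / 0.51)² = 2 × 4.871² = 2 × 23.72 = 47.4.
Round up to the next whole participant.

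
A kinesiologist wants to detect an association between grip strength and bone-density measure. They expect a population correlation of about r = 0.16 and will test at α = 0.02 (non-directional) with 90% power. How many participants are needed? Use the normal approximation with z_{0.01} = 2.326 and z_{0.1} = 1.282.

n = 503

Fisher's z: C = ½·ln((1+r)/(1−r)) = ½·ln(1.3810) = 0.1614.
n = ((z_{α/2} + z_β)/C)² + 3.
(2.326 + 1.282) / 0.1614 = 3.608 / 0.1614 = 22.354.
n = 22.354² + 3 = 499.72 + 3 = 502.7.
Round up.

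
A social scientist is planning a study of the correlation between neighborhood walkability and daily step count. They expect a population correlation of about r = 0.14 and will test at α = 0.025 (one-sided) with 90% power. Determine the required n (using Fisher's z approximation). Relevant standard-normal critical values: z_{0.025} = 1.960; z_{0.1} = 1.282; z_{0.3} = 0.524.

n = 533

Fisher's z: C = ½·ln((1+r)/(1−r)) = ½·ln(1.3256) = 0.1409.
n = ((z_{α} + z_β)/C)² + 3.
(1.960 + 1.282) / 0.1409 = 3.242 / 0.1409 = 23.009.
n = 23.009² + 3 = 529.42 + 3 = 532.4.
Round up.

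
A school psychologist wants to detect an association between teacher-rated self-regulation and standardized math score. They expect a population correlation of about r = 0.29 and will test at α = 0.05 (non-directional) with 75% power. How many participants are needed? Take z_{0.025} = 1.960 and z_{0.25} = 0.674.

n = 81

Fisher's z: C = ½·ln((1+r)/(1−r)) = ½·ln(1.8169) = 0.2986.
n = ((z_{α/2} + z_β)/C)² + 3.
(1.960 + 0.674) / 0.2986 = 2.634 / 0.2986 = 8.821.
n = 8.821² + 3 = 77.81 + 3 = 80.8.
Round up.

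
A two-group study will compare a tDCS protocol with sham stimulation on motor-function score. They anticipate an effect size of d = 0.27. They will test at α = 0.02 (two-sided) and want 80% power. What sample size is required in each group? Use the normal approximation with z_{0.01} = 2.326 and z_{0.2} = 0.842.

For two independent groups with equal n: n = 2·((z_{α/2} + z_β) / d)².
z_{α/2} + z_β = 2.326 + 0.842 = 3.168.
n = 2 × (3.168 / 0.27)² = 2 × 11.733² = 2 × 137.67 = 275.3.
Round up to the next whole participant.

n = 276 per group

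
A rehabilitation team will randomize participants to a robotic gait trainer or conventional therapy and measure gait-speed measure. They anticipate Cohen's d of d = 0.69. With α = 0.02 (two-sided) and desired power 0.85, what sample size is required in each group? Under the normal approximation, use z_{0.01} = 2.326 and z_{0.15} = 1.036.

n = 48 per group

For two independent groups with equal n: n = 2·((z_{α/2} + z_β) / d)².
z_{α/2} + z_β = 2.326 + 1.036 = 3.362.
n = 2 × (3.362 / 0.69)² = 2 × 4.872² = 2 × 23.74 = 47.5.
Round up to the next whole participant.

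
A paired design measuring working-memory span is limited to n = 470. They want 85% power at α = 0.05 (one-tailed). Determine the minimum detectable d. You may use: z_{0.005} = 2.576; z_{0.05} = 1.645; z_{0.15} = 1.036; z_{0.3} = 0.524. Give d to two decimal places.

d_min ≈ 0.12

For a single sample (or paired design) of n = 470: d_min = (z_{α} + z_β)/√n.
z-sum = 1.645 + 1.036 = 2.681.
d_min = 2.681 / √470 = 2.681 / 21.679 = 0.124.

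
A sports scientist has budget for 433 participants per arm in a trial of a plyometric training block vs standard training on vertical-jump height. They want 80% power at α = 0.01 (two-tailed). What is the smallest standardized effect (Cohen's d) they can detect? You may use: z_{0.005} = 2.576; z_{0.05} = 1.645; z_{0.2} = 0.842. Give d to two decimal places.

For two independent groups of n = 433 each: d_min = (z_{α/2} + z_β)·√(2/n).
z-sum = 2.576 + 0.842 = 3.418.
d_min = 3.418 × √(2/433) = 3.418 × 0.0680 = 0.232.

d_min ≈ 0.23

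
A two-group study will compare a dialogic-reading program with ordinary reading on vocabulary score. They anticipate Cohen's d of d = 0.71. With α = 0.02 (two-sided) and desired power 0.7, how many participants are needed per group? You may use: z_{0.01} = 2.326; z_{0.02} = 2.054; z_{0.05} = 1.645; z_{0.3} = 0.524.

For two independent groups with equal n: n = 2·((z_{α/2} + z_β) / d)².
z_{α/2} + z_β = 2.326 + 0.524 = 2.850.
n = 2 × (2.850 / 0.71)² = 2 × 4.014² = 2 × 16.11 = 32.2.
Round up to the next whole participant.

n = 33 per group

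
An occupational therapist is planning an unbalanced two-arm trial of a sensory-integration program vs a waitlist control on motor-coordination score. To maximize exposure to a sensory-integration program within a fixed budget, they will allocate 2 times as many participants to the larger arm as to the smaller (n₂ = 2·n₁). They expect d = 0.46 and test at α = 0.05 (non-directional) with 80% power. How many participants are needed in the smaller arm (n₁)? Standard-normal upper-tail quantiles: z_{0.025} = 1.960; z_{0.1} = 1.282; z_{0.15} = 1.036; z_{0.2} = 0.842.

n₁ = 56

With allocation ratio k = n₂/n₁ = 2, Var(x̄₁−x̄₂) = σ²(1/n₁ + 1/(k·n₁)) = σ²·(k+1)/(k·n₁).
So n₁ = (1 + 1/k)·((z_{α/2} + z_β)/d)² = 1.500 × (2.802/0.46)².
n₁ = 1.500 × 37.10 = 55.7.
Round up: n₁ = 56, giving n₂ = 2 × 56 = 112.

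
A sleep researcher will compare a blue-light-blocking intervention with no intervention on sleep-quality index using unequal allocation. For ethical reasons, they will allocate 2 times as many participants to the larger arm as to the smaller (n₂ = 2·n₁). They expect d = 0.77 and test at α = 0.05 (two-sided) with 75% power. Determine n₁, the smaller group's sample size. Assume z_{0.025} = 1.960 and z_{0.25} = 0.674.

With allocation ratio k = n₂/n₁ = 2, Var(x̄₁−x̄₂) = σ²(1/n₁ + 1/(k·n₁)) = σ²·(k+1)/(k·n₁).
So n₁ = (1 + 1/k)·((z_{α/2} + z_β)/d)² = 1.500 × (2.634/0.77)².
n₁ = 1.500 × 11.70 = 17.6.
Round up: n₁ = 18, giving n₂ = 2 × 18 = 36.

n₁ = 18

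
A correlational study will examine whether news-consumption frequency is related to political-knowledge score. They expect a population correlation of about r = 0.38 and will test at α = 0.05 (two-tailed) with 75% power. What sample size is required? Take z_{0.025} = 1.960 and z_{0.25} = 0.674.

n = 47

Fisher's z: C = ½·ln((1+r)/(1−r)) = ½·ln(2.2258) = 0.4001.
n = ((z_{α/2} + z_β)/C)² + 3.
(1.960 + 0.674) / 0.4001 = 2.634 / 0.4001 = 6.583.
n = 6.583² + 3 = 43.34 + 3 = 46.3.
Round up.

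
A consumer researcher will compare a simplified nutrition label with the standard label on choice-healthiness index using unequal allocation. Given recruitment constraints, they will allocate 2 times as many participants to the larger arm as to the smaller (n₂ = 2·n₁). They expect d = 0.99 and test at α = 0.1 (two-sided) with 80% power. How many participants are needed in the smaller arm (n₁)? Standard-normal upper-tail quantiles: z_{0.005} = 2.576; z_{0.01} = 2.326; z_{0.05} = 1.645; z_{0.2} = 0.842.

n₁ = 10

With allocation ratio k = n₂/n₁ = 2, Var(x̄₁−x̄₂) = σ²(1/n₁ + 1/(k·n₁)) = σ²·(k+1)/(k·n₁).
So n₁ = (1 + 1/k)·((z_{α/2} + z_β)/d)² = 1.500 × (2.487/0.99)².
n₁ = 1.500 × 6.31 = 9.5.
Round up: n₁ = 10, giving n₂ = 2 × 10 = 20.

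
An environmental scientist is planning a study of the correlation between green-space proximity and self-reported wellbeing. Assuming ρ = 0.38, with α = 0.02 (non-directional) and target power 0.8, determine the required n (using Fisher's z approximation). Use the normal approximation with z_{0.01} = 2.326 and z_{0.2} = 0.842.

n = 66

Fisher's z: C = ½·ln((1+r)/(1−r)) = ½·ln(2.2258) = 0.4001.
n = ((z_{α/2} + z_β)/C)² + 3.
(2.326 + 0.842) / 0.4001 = 3.168 / 0.4001 = 7.918.
n = 7.918² + 3 = 62.70 + 3 = 65.7.
Round up.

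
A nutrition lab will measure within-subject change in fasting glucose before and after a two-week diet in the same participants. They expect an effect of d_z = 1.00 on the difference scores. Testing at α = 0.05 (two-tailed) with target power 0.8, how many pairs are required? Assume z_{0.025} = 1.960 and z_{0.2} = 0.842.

n = 8 pairs

For a paired (one-sample on differences) test: n = ((z_{α/2} + z_β) / d)².
z_{α/2} + z_β = 1.960 + 0.842 = 2.802.
n = (2.802 / 1.00)² = 2.802² = 7.85.
Round up.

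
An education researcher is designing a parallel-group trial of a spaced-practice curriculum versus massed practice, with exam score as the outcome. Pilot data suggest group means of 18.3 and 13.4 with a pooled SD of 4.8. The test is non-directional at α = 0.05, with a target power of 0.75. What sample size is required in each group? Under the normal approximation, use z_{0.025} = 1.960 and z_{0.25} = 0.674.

n = 14 per group

Cohen's d = |M₁ − M₂| / SD_pooled = |18.3 − 13.4| / 4.8 = 4.9 / 4.8 = 1.021.
For two independent groups with equal n: n = 2·((z_{α/2} + z_β) / d)².
z_{α/2} + z_β = 1.960 + 0.674 = 2.634.
n = 2 × (2.634 / 1.021)² = 2 × 2.580² = 2 × 6.66 = 13.3.
Round up to the next whole participant.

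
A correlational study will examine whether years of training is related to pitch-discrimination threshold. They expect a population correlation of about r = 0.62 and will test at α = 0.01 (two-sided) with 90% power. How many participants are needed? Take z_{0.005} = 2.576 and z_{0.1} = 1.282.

Fisher's z: C = ½·ln((1+r)/(1−r)) = ½·ln(4.2632) = 0.7250.
n = ((z_{α/2} + z_β)/C)² + 3.
(2.576 + 1.282) / 0.7250 = 3.858 / 0.7250 = 5.321.
n = 5.321² + 3 = 28.32 + 3 = 31.3.
Round up.

n = 32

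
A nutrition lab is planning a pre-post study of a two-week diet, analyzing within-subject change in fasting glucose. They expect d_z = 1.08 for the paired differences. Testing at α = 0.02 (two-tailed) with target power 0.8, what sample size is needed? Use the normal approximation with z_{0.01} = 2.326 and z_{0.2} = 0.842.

For a paired (one-sample on differences) test: n = ((z_{α/2} + z_β) / d)².
z_{α/2} + z_β = 2.326 + 0.842 = 3.168.
n = (3.168 / 1.08)² = 2.933² = 8.60.
Round up.

n = 9 pairs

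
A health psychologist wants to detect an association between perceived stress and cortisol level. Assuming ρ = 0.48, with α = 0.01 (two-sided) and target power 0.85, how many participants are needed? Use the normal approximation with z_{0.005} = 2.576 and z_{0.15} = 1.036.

n = 51

Fisher's z: C = ½·ln((1+r)/(1−r)) = ½·ln(2.8462) = 0.5230.
n = ((z_{α/2} + z_β)/C)² + 3.
(2.576 + 1.036) / 0.5230 = 3.612 / 0.5230 = 6.906.
n = 6.906² + 3 = 47.70 + 3 = 50.7.
Round up.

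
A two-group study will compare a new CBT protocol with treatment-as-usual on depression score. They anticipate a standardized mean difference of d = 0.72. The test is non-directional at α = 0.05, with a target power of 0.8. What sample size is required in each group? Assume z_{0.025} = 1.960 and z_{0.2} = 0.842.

For two independent groups with equal n: n = 2·((z_{α/2} + z_β) / d)².
z_{α/2} + z_β = 1.960 + 0.842 = 2.802.
n = 2 × (2.802 / 0.72)² = 2 × 3.892² = 2 × 15.15 = 30.3.
Round up to the next whole participant.

n = 31 per group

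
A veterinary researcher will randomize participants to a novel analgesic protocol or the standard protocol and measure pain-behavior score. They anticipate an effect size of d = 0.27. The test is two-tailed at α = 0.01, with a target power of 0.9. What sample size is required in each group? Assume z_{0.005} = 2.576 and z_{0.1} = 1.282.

For two independent groups with equal n: n = 2·((z_{α/2} + z_β) / d)².
z_{α/2} + z_β = 2.576 + 1.282 = 3.858.
n = 2 × (3.858 / 0.27)² = 2 × 14.289² = 2 × 204.17 = 408.3.
Round up to the next whole participant.

n = 409 per group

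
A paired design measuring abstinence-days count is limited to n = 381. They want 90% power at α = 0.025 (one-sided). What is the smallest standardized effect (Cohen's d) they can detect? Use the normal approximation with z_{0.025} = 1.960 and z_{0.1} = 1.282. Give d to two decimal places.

d_min ≈ 0.17

For a single sample (or paired design) of n = 381: d_min = (z_{α} + z_β)/√n.
z-sum = 1.960 + 1.282 = 3.242.
d_min = 3.242 / √381 = 3.242 / 19.519 = 0.166.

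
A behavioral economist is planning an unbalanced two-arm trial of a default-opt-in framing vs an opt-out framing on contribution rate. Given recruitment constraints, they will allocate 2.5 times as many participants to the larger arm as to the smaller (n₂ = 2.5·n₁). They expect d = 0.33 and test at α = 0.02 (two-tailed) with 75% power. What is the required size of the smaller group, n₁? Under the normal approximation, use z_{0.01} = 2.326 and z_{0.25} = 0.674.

n₁ = 116

With allocation ratio k = n₂/n₁ = 2.5, Var(x̄₁−x̄₂) = σ²(1/n₁ + 1/(k·n₁)) = σ²·(k+1)/(k·n₁).
So n₁ = (1 + 1/k)·((z_{α/2} + z_β)/d)² = 1.400 × (3.000/0.33)².
n₁ = 1.400 × 82.64 = 115.7.
Round up: n₁ = 116, giving n₂ = 2.5 × 116 = 290.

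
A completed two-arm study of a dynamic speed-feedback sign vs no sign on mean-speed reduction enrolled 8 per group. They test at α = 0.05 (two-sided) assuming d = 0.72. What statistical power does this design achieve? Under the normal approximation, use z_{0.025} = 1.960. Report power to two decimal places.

power ≈ 0.30

For two equal groups, power = Φ(d·√(n/2) − z_{α/2}).
d·√(n/2) = 0.72 × √(8/2) = 0.72 × 2.000 = 1.440.
z_β = 1.440 − 1.960 = -0.520.
Power = Φ(-0.520) = 0.302.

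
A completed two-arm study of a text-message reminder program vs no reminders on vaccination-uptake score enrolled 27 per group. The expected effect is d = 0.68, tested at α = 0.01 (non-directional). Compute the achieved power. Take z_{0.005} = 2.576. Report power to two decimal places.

For two equal groups, power = Φ(d·√(n/2) − z_{α/2}).
d·√(n/2) = 0.68 × √(27/2) = 0.68 × 3.674 = 2.498.
z_β = 2.498 − 2.576 = -0.078.
Power = Φ(-0.078) = 0.469.

power ≈ 0.47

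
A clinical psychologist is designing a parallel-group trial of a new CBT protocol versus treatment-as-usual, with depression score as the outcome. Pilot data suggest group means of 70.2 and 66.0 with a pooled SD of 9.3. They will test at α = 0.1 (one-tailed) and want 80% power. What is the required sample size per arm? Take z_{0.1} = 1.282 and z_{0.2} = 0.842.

n = 45 per group

Cohen's d = |M₁ − M₂| / SD_pooled = |70.2 − 66.0| / 9.3 = 4.2 / 9.3 = 0.452.
For two independent groups with equal n: n = 2·((z_{α} + z_β) / d)².
z_{α} + z_β = 1.282 + 0.842 = 2.124.
n = 2 × (2.124 / 0.452)² = 2 × 4.699² = 2 × 22.08 = 44.2.
Round up to the next whole participant.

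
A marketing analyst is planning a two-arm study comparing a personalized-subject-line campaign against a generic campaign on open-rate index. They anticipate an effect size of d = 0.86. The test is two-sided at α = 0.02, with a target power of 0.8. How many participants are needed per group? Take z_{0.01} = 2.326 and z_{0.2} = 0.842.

For two independent groups with equal n: n = 2·((z_{α/2} + z_β) / d)².
z_{α/2} + z_β = 2.326 + 0.842 = 3.168.
n = 2 × (3.168 / 0.86)² = 2 × 3.684² = 2 × 13.57 = 27.1.
Round up to the next whole participant.

n = 28 per group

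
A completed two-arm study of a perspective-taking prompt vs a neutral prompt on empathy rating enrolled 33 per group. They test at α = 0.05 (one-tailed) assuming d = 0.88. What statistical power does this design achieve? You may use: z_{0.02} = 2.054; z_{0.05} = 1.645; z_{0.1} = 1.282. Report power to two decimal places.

power ≈ 0.97

For two equal groups, power = Φ(d·√(n/2) − z_{α}).
d·√(n/2) = 0.88 × √(33/2) = 0.88 × 4.062 = 3.575.
z_β = 3.575 − 1.645 = 1.930.
Power = Φ(1.930) = 0.973.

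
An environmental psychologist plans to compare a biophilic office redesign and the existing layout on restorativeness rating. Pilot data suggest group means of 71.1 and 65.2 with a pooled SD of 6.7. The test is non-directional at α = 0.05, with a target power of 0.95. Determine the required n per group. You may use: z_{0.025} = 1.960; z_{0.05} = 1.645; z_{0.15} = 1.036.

n = 34 per group

Cohen's d = |M₁ − M₂| / SD_pooled = |71.1 − 65.2| / 6.7 = 5.9 / 6.7 = 0.881.
For two independent groups with equal n: n = 2·((z_{α/2} + z_β) / d)².
z_{α/2} + z_β = 1.960 + 1.645 = 3.605.
n = 2 × (3.605 / 0.881)² = 2 × 4.092² = 2 × 16.74 = 33.5.
Round up to the next whole participant.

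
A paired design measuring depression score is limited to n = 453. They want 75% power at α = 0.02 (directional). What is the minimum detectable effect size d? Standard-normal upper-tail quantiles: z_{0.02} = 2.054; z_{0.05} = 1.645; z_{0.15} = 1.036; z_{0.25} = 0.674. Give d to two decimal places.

For a single sample (or paired design) of n = 453: d_min = (z_{α} + z_β)/√n.
z-sum = 2.054 + 0.674 = 2.728.
d_min = 2.728 / √453 = 2.728 / 21.284 = 0.128.

d_min ≈ 0.13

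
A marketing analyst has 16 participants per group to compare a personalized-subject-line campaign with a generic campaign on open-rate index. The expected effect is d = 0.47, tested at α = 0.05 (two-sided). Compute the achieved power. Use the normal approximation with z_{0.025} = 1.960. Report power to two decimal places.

For two equal groups, power = Φ(d·√(n/2) − z_{α/2}).
d·√(n/2) = 0.47 × √(16/2) = 0.47 × 2.828 = 1.329.
z_β = 1.329 − 1.960 = -0.631.
Power = Φ(-0.631) = 0.264.

power ≈ 0.26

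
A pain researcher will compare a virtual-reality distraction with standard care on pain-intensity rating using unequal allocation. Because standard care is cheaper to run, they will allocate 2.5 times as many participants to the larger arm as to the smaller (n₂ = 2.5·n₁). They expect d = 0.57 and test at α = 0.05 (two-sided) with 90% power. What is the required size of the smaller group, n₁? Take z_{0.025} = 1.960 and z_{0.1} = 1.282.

With allocation ratio k = n₂/n₁ = 2.5, Var(x̄₁−x̄₂) = σ²(1/n₁ + 1/(k·n₁)) = σ²·(k+1)/(k·n₁).
So n₁ = (1 + 1/k)·((z_{α/2} + z_β)/d)² = 1.400 × (3.242/0.57)².
n₁ = 1.400 × 32.35 = 45.3.
Round up: n₁ = 46, giving n₂ = 2.5 × 46 = 115.

n₁ = 46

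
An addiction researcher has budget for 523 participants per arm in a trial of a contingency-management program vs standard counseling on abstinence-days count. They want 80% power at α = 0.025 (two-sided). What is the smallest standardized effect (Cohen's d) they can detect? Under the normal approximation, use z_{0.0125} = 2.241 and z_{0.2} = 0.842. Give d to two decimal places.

d_min ≈ 0.19

For two independent groups of n = 523 each: d_min = (z_{α/2} + z_β)·√(2/n).
z-sum = 2.241 + 0.842 = 3.083.
d_min = 3.083 × √(2/523) = 3.083 × 0.0618 = 0.191.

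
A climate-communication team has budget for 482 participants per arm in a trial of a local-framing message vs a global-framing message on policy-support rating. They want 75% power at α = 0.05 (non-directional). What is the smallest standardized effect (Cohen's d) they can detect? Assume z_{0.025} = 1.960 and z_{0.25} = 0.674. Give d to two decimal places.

For two independent groups of n = 482 each: d_min = (z_{α/2} + z_β)·√(2/n).
z-sum = 1.960 + 0.674 = 2.634.
d_min = 2.634 × √(2/482) = 2.634 × 0.0644 = 0.170.

d_min ≈ 0.17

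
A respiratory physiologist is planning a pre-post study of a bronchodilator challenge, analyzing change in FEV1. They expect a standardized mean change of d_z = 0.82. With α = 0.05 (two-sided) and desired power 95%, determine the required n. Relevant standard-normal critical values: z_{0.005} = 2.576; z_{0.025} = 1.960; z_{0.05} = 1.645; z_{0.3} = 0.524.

n = 20 pairs

For a paired (one-sample on differences) test: n = ((z_{α/2} + z_β) / d)².
z_{α/2} + z_β = 1.960 + 1.645 = 3.605.
n = (3.605 / 0.82)² = 4.396² = 19.33.
Round up.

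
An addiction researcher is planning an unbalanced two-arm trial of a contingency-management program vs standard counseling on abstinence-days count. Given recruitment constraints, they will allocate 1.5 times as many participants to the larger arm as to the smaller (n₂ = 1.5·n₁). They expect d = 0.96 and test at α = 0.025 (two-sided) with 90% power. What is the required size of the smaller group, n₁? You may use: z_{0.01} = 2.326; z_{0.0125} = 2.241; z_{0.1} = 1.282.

With allocation ratio k = n₂/n₁ = 1.5, Var(x̄₁−x̄₂) = σ²(1/n₁ + 1/(k·n₁)) = σ²·(k+1)/(k·n₁).
So n₁ = (1 + 1/k)·((z_{α/2} + z_β)/d)² = 1.667 × (3.523/0.96)².
n₁ = 1.667 × 13.47 = 22.4.
Round up: n₁ = 23, giving n₂ = ⌈1.5 × 23⌉ = ⌈34.5⌉ = 35.

n₁ = 23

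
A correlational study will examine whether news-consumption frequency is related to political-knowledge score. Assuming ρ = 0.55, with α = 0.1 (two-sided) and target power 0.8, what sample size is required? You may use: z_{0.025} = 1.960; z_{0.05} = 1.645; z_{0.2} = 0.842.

Fisher's z: C = ½·ln((1+r)/(1−r)) = ½·ln(3.4444) = 0.6184.
n = ((z_{α/2} + z_β)/C)² + 3.
(1.645 + 0.842) / 0.6184 = 2.487 / 0.6184 = 4.022.
n = 4.022² + 3 = 16.17 + 3 = 19.2.
Round up.

n = 20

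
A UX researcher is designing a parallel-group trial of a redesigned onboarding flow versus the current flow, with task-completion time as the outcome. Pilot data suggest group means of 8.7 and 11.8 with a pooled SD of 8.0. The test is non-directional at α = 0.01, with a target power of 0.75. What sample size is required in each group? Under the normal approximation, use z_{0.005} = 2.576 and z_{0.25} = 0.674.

Cohen's d = |M₁ − M₂| / SD_pooled = |8.7 − 11.8| / 8.0 = 3.1 / 8.0 = 0.388.
For two independent groups with equal n: n = 2·((z_{α/2} + z_β) / d)².
z_{α/2} + z_β = 2.576 + 0.674 = 3.250.
n = 2 × (3.250 / 0.388)² = 2 × 8.376² = 2 × 70.16 = 140.3.
Round up to the next whole participant.

n = 141 per group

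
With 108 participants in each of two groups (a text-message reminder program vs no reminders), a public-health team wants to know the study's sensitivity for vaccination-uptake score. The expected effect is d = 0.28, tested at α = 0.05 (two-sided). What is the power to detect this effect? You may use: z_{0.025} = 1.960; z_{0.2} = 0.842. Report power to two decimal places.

power ≈ 0.54

For two equal groups, power = Φ(d·√(n/2) − z_{α/2}).
d·√(n/2) = 0.28 × √(108/2) = 0.28 × 7.348 = 2.058.
z_β = 2.058 − 1.960 = 0.098.
Power = Φ(0.098) = 0.539.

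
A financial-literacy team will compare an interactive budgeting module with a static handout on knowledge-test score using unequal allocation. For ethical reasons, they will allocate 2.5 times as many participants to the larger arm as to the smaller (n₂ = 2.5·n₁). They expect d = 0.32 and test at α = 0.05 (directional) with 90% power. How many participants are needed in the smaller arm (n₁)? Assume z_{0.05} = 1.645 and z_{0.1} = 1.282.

With allocation ratio k = n₂/n₁ = 2.5, Var(x̄₁−x̄₂) = σ²(1/n₁ + 1/(k·n₁)) = σ²·(k+1)/(k·n₁).
So n₁ = (1 + 1/k)·((z_{α} + z_β)/d)² = 1.400 × (2.927/0.32)².
n₁ = 1.400 × 83.67 = 117.1.
Round up: n₁ = 118, giving n₂ = 2.5 × 118 = 295.

n₁ = 118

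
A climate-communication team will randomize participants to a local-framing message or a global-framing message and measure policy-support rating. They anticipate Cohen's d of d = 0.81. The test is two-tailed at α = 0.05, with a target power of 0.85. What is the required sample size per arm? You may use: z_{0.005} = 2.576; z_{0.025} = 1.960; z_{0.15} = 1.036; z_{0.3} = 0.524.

n = 28 per group

For two independent groups with equal n: n = 2·((z_{α/2} + z_β) / d)².
z_{α/2} + z_β = 1.960 + 1.036 = 2.996.
n = 2 × (2.996 / 0.81)² = 2 × 3.699² = 2 × 13.68 = 27.4.
Round up to the next whole participant.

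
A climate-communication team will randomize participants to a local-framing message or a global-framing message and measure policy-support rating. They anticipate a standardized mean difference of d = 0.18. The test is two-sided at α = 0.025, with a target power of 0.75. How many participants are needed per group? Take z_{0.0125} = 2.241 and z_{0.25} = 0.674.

For two independent groups with equal n: n = 2·((z_{α/2} + z_β) / d)².
z_{α/2} + z_β = 2.241 + 0.674 = 2.915.
n = 2 × (2.915 / 0.18)² = 2 × 16.194² = 2 × 262.26 = 524.5.
Round up to the next whole participant.

n = 525 per group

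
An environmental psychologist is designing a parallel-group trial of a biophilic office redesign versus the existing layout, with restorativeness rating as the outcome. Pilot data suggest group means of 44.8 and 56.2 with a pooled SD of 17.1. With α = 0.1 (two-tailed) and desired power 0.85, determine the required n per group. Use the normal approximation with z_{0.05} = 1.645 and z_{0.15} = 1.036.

Cohen's d = |M₁ − M₂| / SD_pooled = |44.8 − 56.2| / 17.1 = 11.4 / 17.1 = 0.667.
For two independent groups with equal n: n = 2·((z_{α/2} + z_β) / d)².
z_{α/2} + z_β = 1.645 + 1.036 = 2.681.
n = 2 × (2.681 / 0.667)² = 2 × 4.019² = 2 × 16.16 = 32.3.
Round up to the next whole participant.

n = 33 per group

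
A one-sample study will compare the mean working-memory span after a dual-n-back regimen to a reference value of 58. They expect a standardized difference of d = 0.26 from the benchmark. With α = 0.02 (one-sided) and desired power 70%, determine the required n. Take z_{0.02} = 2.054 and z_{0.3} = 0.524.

n = 99

For a one-sample test: n = ((z_{α} + z_β) / d)².
z_{α} + z_β = 2.054 + 0.524 = 2.578.
n = (2.578 / 0.26)² = 9.915² = 98.31.
Round up.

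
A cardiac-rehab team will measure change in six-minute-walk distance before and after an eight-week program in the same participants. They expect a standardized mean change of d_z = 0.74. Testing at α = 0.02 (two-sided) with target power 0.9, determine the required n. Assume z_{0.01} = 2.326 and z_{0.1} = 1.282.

For a paired (one-sample on differences) test: n = ((z_{α/2} + z_β) / d)².
z_{α/2} + z_β = 2.326 + 1.282 = 3.608.
n = (3.608 / 0.74)² = 4.876² = 23.77.
Round up.

n = 24 pairs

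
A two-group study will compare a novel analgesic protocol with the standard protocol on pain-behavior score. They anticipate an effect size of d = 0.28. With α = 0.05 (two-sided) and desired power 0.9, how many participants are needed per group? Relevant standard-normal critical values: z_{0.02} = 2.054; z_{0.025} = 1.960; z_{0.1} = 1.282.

For two independent groups with equal n: n = 2·((z_{α/2} + z_β) / d)².
z_{α/2} + z_β = 1.960 + 1.282 = 3.242.
n = 2 × (3.242 / 0.28)² = 2 × 11.579² = 2 × 134.06 = 268.1.
Round up to the next whole participant.

n = 269 per group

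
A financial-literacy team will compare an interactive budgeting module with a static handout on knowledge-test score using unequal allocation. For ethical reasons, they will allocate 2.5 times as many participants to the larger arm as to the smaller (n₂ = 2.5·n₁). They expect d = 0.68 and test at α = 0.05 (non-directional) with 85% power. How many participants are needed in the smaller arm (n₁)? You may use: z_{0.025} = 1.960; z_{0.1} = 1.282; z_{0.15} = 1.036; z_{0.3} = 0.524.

With allocation ratio k = n₂/n₁ = 2.5, Var(x̄₁−x̄₂) = σ²(1/n₁ + 1/(k·n₁)) = σ²·(k+1)/(k·n₁).
So n₁ = (1 + 1/k)·((z_{α/2} + z_β)/d)² = 1.400 × (2.996/0.68)².
n₁ = 1.400 × 19.41 = 27.2.
Round up: n₁ = 28, giving n₂ = 2.5 × 28 = 70.

n₁ = 28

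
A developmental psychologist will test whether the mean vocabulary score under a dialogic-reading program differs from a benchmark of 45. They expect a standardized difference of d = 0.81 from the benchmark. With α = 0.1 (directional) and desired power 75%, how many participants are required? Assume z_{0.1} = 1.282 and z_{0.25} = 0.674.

For a one-sample test: n = ((z_{α} + z_β) / d)².
z_{α} + z_β = 1.282 + 0.674 = 1.956.
n = (1.956 / 0.81)² = 2.415² = 5.83.
Round up.

n = 6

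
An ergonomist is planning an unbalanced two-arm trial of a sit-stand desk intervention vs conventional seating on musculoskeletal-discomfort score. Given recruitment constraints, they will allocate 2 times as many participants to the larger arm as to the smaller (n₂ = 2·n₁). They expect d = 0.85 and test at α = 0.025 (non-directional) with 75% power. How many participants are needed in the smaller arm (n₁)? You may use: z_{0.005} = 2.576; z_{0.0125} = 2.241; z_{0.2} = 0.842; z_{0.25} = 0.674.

n₁ = 18

With allocation ratio k = n₂/n₁ = 2, Var(x̄₁−x̄₂) = σ²(1/n₁ + 1/(k·n₁)) = σ²·(k+1)/(k·n₁).
So n₁ = (1 + 1/k)·((z_{α/2} + z_β)/d)² = 1.500 × (2.915/0.85)².
n₁ = 1.500 × 11.76 = 17.6.
Round up: n₁ = 18, giving n₂ = 2 × 18 = 36.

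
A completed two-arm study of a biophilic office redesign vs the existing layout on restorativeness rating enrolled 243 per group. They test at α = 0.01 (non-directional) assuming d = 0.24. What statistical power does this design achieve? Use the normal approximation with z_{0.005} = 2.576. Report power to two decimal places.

For two equal groups, power = Φ(d·√(n/2) − z_{α/2}).
d·√(n/2) = 0.24 × √(243/2) = 0.24 × 11.023 = 2.645.
z_β = 2.645 − 2.576 = 0.069.
Power = Φ(0.069) = 0.528.

power ≈ 0.53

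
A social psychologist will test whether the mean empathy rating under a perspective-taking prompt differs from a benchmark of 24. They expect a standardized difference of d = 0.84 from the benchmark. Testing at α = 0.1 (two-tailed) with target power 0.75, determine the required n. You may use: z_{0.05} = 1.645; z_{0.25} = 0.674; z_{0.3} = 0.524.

For a one-sample test: n = ((z_{α/2} + z_β) / d)².
z_{α/2} + z_β = 1.645 + 0.674 = 2.319.
n = (2.319 / 0.84)² = 2.761² = 7.62.
Round up.

n = 8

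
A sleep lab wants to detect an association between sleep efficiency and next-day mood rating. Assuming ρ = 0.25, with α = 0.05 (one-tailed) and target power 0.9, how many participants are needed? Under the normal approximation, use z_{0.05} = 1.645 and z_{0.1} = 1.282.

Fisher's z: C = ½·ln((1+r)/(1−r)) = ½·ln(1.6667) = 0.2554.
n = ((z_{α} + z_β)/C)² + 3.
(1.645 + 1.282) / 0.2554 = 2.927 / 0.2554 = 11.460.
n = 11.460² + 3 = 131.34 + 3 = 134.3.
Round up.

n = 135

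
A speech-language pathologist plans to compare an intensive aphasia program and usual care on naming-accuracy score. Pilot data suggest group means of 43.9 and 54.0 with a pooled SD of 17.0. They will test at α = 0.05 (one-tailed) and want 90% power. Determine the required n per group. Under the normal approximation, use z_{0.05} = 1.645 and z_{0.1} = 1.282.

Cohen's d = |M₁ − M₂| / SD_pooled = |43.9 − 54.0| / 17.0 = 10.1 / 17.0 = 0.594.
For two independent groups with equal n: n = 2·((z_{α} + z_β) / d)².
z_{α} + z_β = 1.645 + 1.282 = 2.927.
n = 2 × (2.927 / 0.594)² = 2 × 4.928² = 2 × 24.28 = 48.6.
Round up to the next whole participant.

n = 49 per group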